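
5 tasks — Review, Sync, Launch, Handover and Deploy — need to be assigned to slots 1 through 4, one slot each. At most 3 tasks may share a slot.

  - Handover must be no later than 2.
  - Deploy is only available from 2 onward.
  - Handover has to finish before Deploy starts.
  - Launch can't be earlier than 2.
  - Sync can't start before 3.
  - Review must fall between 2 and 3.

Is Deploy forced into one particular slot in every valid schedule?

No

Deploy can be 2 (e.g. Review -> 2; Handover -> 1; Launch -> 2; Deploy -> 2; Sync -> 3) or 3 (e.g. Sync -> 3, Launch -> 2, Deploy -> 3, Handover -> 1, Review -> 2).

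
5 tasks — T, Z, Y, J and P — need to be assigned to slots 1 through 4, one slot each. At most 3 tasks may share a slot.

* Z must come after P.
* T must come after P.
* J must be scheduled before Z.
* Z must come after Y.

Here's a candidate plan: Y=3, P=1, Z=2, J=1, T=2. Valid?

No — it violates: Z must come after Y

J must be scheduled before Z — holds.
T must come after P — holds.
Z must come after P — holds.
Z must come after Y — violated.
At most 3 tasks may share a slot — holds.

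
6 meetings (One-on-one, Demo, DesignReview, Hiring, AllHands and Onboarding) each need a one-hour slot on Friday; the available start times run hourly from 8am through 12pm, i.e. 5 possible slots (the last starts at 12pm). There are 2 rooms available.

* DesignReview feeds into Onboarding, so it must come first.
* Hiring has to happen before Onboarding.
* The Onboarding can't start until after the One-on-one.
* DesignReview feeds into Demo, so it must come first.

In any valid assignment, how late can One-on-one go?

11am

Downstream work caps One-on-one at 11am.
One-on-one at 11am is achievable: DesignReview in 8am; Onboarding in 12pm; Hiring in 8am; AllHands in 9am; One-on-one in 11am; Demo in 9am.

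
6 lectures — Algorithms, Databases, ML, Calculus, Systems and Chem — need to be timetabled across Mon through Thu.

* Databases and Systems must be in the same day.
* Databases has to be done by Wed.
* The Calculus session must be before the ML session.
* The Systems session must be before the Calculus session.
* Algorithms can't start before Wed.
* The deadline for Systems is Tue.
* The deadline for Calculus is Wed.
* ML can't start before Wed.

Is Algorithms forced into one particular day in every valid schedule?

No

Algorithms can be Wed (e.g. ML in Wed, Systems in Mon, Databases in Mon, Calculus in Tue, Algorithms in Wed, Chem in Mon) or Thu (e.g. Chem=Mon, ML=Wed, Algorithms=Thu, Databases=Mon, Calculus=Tue, Systems=Mon).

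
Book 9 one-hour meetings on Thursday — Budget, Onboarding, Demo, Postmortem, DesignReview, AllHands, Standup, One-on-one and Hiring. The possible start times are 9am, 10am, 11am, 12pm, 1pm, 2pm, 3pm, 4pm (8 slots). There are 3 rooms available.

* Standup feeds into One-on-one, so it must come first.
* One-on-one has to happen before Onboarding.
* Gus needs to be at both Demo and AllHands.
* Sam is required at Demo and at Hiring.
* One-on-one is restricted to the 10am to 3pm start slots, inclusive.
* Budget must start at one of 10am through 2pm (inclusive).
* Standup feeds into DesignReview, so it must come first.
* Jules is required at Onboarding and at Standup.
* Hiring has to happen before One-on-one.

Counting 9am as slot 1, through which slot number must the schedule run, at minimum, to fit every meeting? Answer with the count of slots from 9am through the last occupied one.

The precedence chain requires at least 3 distinct slots.
With at most 3 per slot and 9 meetings, at least 3 slots are needed.
3 works (last occupied slot: 11am): for example Hiring -> 9am; Demo -> 11am; Standup -> 9am; AllHands -> 9am; One-on-one -> 10am; Onboarding -> 11am; Budget -> 10am; Postmortem -> 11am; DesignReview -> 10am.

3 slots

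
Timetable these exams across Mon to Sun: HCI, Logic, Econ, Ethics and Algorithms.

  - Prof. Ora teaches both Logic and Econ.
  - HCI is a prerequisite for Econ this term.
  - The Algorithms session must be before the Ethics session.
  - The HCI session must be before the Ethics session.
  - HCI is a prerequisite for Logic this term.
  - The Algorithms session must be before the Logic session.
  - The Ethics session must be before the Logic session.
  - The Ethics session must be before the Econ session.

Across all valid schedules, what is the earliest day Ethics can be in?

Precedence pushes Ethics to at least Tue; downstream work caps Ethics at Sat.
Ethics at Tue is achievable: Logic=Wed; Algorithms=Mon; Econ=Thu; HCI=Mon; Ethics=Tue.

Tue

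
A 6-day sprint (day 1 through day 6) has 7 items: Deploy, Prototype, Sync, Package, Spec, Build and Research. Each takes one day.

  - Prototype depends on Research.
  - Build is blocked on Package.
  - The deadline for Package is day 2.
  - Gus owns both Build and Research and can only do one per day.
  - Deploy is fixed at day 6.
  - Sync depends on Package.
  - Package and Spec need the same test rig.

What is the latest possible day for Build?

Precedence pushes Build to at least day 2.
Build at day 6 is achievable: Build=day 6, Package=day 1, Research=day 1, Deploy=day 6, Spec=day 2, Prototype=day 2, Sync=day 2.

day 6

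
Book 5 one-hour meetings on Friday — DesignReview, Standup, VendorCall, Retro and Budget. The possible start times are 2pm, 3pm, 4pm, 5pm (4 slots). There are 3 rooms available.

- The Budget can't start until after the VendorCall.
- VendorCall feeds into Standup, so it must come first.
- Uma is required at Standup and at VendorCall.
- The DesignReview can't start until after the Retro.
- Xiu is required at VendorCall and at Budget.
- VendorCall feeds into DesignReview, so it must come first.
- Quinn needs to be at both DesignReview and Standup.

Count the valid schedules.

46

Splitting on DesignReview: it can be 3pm (6), 4pm (16), 5pm (24). Listing each branch's schedules as (Standup, VendorCall, Retro, Budget):
DesignReview=3pm: (4pm,2pm,2pm,3pm) (4pm,2pm,2pm,4pm) (4pm,2pm,2pm,5pm) (5pm,2pm,2pm,3pm) (5pm,2pm,2pm,4pm) (5pm,2pm,2pm,5pm) — 6.
DesignReview=4pm: (3pm,2pm,2pm,3pm) (3pm,2pm,2pm,4pm) (3pm,2pm,2pm,5pm) (3pm,2pm,3pm,3pm) (3pm,2pm,3pm,4pm) (3pm,2pm,3pm,5pm) (5pm,2pm,2pm,3pm) (5pm,2pm,2pm,4pm) (5pm,2pm,2pm,5pm) (5pm,2pm,3pm,3pm) (5pm,2pm,3pm,4pm) (5pm,2pm,3pm,5pm) (5pm,3pm,2pm,4pm) (5pm,3pm,2pm,5pm) (5pm,3pm,3pm,4pm) (5pm,3pm,3pm,5pm) — 16.
DesignReview=5pm: (3pm,2pm,2pm,3pm) (3pm,2pm,2pm,4pm) (3pm,2pm,2pm,5pm) (3pm,2pm,3pm,3pm) (3pm,2pm,3pm,4pm) (3pm,2pm,3pm,5pm) (3pm,2pm,4pm,3pm) (3pm,2pm,4pm,4pm) (3pm,2pm,4pm,5pm) (4pm,2pm,2pm,3pm) (4pm,2pm,2pm,4pm) (4pm,2pm,2pm,5pm) (4pm,2pm,3pm,3pm) (4pm,2pm,3pm,4pm) (4pm,2pm,3pm,5pm) (4pm,2pm,4pm,3pm) (4pm,2pm,4pm,4pm) (4pm,2pm,4pm,5pm) (4pm,3pm,2pm,4pm) (4pm,3pm,2pm,5pm) (4pm,3pm,3pm,4pm) (4pm,3pm,3pm,5pm) (4pm,3pm,4pm,4pm) (4pm,3pm,4pm,5pm) — 24.
Summing: 6 + 16 + 24 = 46.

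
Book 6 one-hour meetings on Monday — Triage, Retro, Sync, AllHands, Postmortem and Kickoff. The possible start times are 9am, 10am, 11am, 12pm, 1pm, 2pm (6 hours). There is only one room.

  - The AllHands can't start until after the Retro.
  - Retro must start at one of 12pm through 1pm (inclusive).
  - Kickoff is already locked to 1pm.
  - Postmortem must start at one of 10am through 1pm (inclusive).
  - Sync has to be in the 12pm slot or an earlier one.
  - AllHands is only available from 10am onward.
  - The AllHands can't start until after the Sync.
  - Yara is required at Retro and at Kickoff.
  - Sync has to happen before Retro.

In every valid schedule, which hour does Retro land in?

Retro's window is 12pm–1pm.
Kickoff is fixed at 1pm, and Retro can't share a hour with Kickoff.
So Retro must be 12pm.

12pm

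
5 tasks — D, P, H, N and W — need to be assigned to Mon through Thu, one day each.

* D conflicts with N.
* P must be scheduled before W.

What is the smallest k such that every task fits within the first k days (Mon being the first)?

2

The precedence chain requires at least 2 distinct days.
2 works (last occupied day: Tue): for example H in Mon, P in Mon, D in Mon, N in Tue, W in Tue.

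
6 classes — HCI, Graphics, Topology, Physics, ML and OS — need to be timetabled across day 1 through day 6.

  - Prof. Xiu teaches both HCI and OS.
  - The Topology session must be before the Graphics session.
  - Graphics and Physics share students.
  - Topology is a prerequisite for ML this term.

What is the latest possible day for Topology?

Downstream work caps Topology at day 5.
Topology at day 5 is achievable: Physics -> day 1, Graphics -> day 6, Topology -> day 5, OS -> day 2, HCI -> day 1, ML -> day 6.

day 5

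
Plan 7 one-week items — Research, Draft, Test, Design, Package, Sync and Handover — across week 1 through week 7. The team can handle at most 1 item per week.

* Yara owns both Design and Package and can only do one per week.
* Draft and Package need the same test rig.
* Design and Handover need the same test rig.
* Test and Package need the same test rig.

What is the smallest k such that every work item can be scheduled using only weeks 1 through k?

7

With at most 1 per week and 7 work items, at least 7 weeks are needed.
7 works (last occupied week: week 7): for example Handover in week 7; Research in week 1; Test in week 3; Package in week 5; Design in week 4; Draft in week 2; Sync in week 6.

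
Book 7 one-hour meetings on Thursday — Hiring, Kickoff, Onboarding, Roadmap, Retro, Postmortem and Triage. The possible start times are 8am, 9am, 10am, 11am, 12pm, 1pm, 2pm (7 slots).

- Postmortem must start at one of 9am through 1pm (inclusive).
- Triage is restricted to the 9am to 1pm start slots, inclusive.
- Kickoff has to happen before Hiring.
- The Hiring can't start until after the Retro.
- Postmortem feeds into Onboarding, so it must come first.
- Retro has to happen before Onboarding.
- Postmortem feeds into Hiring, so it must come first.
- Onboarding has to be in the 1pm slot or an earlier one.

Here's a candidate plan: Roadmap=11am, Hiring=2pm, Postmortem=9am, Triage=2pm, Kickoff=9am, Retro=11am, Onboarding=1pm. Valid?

Postmortem feeds into Onboarding, so it must come first — holds.
Postmortem must start at one of 9am through 1pm (inclusive) — holds.
Postmortem feeds into Hiring, so it must come first — holds.
Retro has to happen before Onboarding — holds.
Triage is restricted to the 9am to 1pm start slots, inclusive — violated.
Kickoff has to happen before Hiring — holds.
Onboarding has to be in the 1pm slot or an earlier one — holds.
The Hiring can't start until after the Retro — holds.

Invalid. Triage is restricted to the 9am to 1pm start slots, inclusive.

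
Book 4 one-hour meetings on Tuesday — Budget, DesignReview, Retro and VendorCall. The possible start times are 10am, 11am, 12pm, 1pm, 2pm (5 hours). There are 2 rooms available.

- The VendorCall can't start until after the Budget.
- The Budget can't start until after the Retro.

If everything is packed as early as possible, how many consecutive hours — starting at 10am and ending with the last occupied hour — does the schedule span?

The precedence chain requires at least 3 distinct hours.
With at most 2 per hour and 4 meetings, at least 2 hours are needed.
3 works (last occupied hour: 12pm): for example Budget -> 11am, VendorCall -> 12pm, Retro -> 10am, DesignReview -> 10am.

3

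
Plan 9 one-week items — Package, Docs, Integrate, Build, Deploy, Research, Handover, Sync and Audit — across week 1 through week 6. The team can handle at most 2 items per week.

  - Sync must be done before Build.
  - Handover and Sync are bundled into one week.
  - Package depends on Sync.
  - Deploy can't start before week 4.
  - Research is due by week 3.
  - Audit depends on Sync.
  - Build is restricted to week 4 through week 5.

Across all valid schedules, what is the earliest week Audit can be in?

week 2

Precedence pushes Audit to at least week 2.
Audit at week 2 is achievable: Research=week 2; Package=week 3; Build=week 4; Sync=week 1; Docs=week 3; Integrate=week 5; Deploy=week 4; Audit=week 2; Handover=week 1.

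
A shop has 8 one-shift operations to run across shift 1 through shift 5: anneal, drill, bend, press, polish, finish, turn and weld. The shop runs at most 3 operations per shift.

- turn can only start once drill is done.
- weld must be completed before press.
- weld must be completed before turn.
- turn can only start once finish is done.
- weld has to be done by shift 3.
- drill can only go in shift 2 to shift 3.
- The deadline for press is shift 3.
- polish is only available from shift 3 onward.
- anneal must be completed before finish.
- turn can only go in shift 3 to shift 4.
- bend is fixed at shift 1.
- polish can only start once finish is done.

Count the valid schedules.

51

Splitting on anneal: it can be shift 1 (39), shift 2 (12). Listing each branch's schedules as (drill, bend, press, polish, finish, turn, weld) by shift number:
anneal=shift 1: (2,1,2,3,2,3,1) (2,1,2,3,2,4,1) (2,1,2,4,2,3,1) (2,1,2,4,2,4,1) (2,1,2,4,3,4,1) (2,1,2,5,2,3,1) (2,1,2,5,2,4,1) (2,1,2,5,3,4,1) (2,1,3,3,2,3,1) (2,1,3,3,2,3,2) (2,1,3,3,2,4,1) (2,1,3,3,2,4,2) (2,1,3,4,2,3,1) (2,1,3,4,2,3,2) (2,1,3,4,2,4,1) (2,1,3,4,2,4,2) (2,1,3,4,3,4,1) (2,1,3,4,3,4,2) (2,1,3,5,2,3,1) (2,1,3,5,2,3,2) (2,1,3,5,2,4,1) (2,1,3,5,2,4,2) (2,1,3,5,3,4,1) (2,1,3,5,3,4,2) (3,1,2,3,2,4,1) (3,1,2,4,2,4,1) (3,1,2,4,3,4,1) (3,1,2,5,2,4,1) (3,1,2,5,3,4,1) (3,1,3,3,2,4,1) (3,1,3,3,2,4,2) (3,1,3,4,2,4,1) (3,1,3,4,2,4,2) (3,1,3,4,3,4,1) (3,1,3,4,3,4,2) (3,1,3,5,2,4,1) (3,1,3,5,2,4,2) (3,1,3,5,3,4,1) (3,1,3,5,3,4,2) — 39.
anneal=shift 2: (2,1,2,4,3,4,1) (2,1,2,5,3,4,1) (2,1,3,4,3,4,1) (2,1,3,4,3,4,2) (2,1,3,5,3,4,1) (2,1,3,5,3,4,2) (3,1,2,4,3,4,1) (3,1,2,5,3,4,1) (3,1,3,4,3,4,1) (3,1,3,4,3,4,2) (3,1,3,5,3,4,1) (3,1,3,5,3,4,2) — 12.
Summing: 39 + 12 = 51.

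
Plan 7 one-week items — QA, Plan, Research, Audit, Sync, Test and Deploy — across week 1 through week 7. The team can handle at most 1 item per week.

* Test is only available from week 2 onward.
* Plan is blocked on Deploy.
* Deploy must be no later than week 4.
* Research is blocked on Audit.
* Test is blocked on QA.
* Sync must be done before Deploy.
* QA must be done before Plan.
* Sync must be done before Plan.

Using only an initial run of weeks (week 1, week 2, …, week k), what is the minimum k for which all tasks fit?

The precedence chain requires at least 3 distinct weeks.
With at most 1 per week and 7 tasks, at least 7 weeks are needed.
7 works (last occupied week: week 7): for example Sync in week 1; QA in week 3; Deploy in week 2; Audit in week 6; Research in week 7; Test in week 4; Plan in week 5.

7 weeks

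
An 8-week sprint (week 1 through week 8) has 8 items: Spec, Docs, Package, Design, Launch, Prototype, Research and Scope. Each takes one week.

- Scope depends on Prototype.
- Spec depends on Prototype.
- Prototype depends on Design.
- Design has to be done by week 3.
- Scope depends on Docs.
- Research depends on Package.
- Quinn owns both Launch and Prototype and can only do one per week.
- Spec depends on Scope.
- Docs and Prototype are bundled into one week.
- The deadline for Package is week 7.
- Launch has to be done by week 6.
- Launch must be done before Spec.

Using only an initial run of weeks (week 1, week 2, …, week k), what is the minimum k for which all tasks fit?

The precedence chain requires at least 4 distinct weeks.
4 works (last occupied week: week 4): for example Spec in week 4; Scope in week 3; Design in week 1; Launch in week 1; Research in week 2; Docs in week 2; Package in week 1; Prototype in week 2.

4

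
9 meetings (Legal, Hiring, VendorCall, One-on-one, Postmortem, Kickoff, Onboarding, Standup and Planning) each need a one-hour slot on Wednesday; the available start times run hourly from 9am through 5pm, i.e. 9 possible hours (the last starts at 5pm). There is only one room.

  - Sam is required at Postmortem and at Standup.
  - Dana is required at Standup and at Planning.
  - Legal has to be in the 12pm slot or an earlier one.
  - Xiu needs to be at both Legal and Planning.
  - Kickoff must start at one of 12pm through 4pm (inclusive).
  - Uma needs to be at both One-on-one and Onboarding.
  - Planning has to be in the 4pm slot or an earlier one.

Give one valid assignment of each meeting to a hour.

Postmortem=3pm, Kickoff=12pm, Onboarding=4pm, Hiring=11am, One-on-one=2pm, VendorCall=1pm, Planning=10am, Standup=5pm, Legal=9am

Checking: Legal(9am) != Planning(10am); Postmortem(3pm) != Standup(5pm); One-on-one(2pm) != Onboarding(4pm); Standup(5pm) != Planning(10am); Legal=9am in [9am,12pm]; Planning=10am in [9am,4pm]; Kickoff=12pm in [12pm,4pm]; max 1 per hour (cap 1).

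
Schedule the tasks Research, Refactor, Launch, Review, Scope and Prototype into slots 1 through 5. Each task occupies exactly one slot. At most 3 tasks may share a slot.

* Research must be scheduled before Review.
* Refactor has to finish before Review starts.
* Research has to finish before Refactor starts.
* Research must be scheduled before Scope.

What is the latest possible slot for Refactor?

Precedence pushes Refactor to at least 2; downstream work caps Refactor at 4.
Refactor at 4 is achievable: Prototype in 1, Review in 5, Research in 1, Refactor in 4, Scope in 2, Launch in 1.

4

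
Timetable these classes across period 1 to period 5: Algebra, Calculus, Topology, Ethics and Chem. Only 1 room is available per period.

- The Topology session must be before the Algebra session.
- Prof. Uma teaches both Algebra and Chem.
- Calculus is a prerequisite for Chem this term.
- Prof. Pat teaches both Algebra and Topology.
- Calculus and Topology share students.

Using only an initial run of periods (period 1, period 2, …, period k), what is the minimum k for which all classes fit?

5 periods

The precedence chain requires at least 2 distinct periods.
With at most 1 per period and 5 classes, at least 5 periods are needed.
5 works (last occupied period: period 5): for example Calculus in period 3; Topology in period 1; Ethics in period 5; Algebra in period 2; Chem in period 4.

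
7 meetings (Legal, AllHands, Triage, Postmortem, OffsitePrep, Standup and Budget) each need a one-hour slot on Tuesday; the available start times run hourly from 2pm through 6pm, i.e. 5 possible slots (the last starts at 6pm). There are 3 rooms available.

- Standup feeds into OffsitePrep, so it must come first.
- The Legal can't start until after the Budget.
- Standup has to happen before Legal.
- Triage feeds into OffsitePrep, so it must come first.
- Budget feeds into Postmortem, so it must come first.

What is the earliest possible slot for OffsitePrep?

3pm

Precedence pushes OffsitePrep to at least 3pm.
OffsitePrep at 3pm is achievable: Postmortem=3pm; OffsitePrep=3pm; Triage=2pm; Standup=2pm; Budget=2pm; Legal=3pm; AllHands=4pm.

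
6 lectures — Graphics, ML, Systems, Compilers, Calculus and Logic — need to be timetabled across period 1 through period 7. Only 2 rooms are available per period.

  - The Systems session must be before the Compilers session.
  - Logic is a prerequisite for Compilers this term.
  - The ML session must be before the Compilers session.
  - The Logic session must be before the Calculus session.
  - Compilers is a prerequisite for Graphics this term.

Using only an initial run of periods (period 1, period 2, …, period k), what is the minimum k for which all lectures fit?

4

The precedence chain requires at least 3 distinct periods.
With at most 2 per period and 6 lectures, at least 3 periods are needed.
Could 3 periods be enough, i.e. nothing placed later than period 3? No: Graphics must come after Compilers (at period 1 or later) → {period 2, period 3}; Compilers must come before Graphics (at period 3 or earlier) → {period 1, period 2}; Calculus must come after Logic (at period 1 or later) → {period 2, period 3}; Logic must come before Calculus (at period 3 or earlier) → {period 1, period 2}; Compilers must come after ML (at period 1 or later) → {period 2}; ML must come before Compilers (at period 2 or earlier) → {period 1}; Systems must come before Compilers (at period 2 or earlier) → {period 1}; Logic must come before Compilers (at period 2 or earlier) → {period 1}; that puts ML, Systems and Logic all in period 1 — more than 2 per period.
So 3 periods is not enough.
4 works (last occupied period: period 4): for example ML in period 1; Calculus in period 2; Graphics in period 4; Logic in period 1; Systems in period 2; Compilers in period 3.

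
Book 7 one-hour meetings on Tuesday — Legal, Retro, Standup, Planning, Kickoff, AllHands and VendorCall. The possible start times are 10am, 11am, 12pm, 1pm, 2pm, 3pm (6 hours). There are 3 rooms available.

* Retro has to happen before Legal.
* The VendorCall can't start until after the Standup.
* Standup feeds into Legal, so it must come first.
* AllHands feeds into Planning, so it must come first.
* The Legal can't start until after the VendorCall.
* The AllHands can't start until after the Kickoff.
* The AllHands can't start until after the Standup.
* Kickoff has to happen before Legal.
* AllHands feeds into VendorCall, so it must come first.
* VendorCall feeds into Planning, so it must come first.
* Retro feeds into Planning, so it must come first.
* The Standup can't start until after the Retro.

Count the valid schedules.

19

Splitting on Legal: it can be 2pm (4), 3pm (15). Listing each branch's schedules as (Retro, Standup, Planning, Kickoff, AllHands, VendorCall):
Legal=2pm: (10am,11am,2pm,10am,12pm,1pm) (10am,11am,2pm,11am,12pm,1pm) (10am,11am,3pm,10am,12pm,1pm) (10am,11am,3pm,11am,12pm,1pm) — 4.
Legal=3pm: (10am,11am,2pm,10am,12pm,1pm) (10am,11am,2pm,11am,12pm,1pm) (10am,11am,3pm,10am,12pm,1pm) (10am,11am,3pm,10am,12pm,2pm) (10am,11am,3pm,10am,1pm,2pm) (10am,11am,3pm,11am,12pm,1pm) (10am,11am,3pm,11am,12pm,2pm) (10am,11am,3pm,11am,1pm,2pm) (10am,11am,3pm,12pm,1pm,2pm) (10am,12pm,3pm,10am,1pm,2pm) (10am,12pm,3pm,11am,1pm,2pm) (10am,12pm,3pm,12pm,1pm,2pm) (11am,12pm,3pm,10am,1pm,2pm) (11am,12pm,3pm,11am,1pm,2pm) (11am,12pm,3pm,12pm,1pm,2pm) — 15.
Summing: 4 + 15 = 19.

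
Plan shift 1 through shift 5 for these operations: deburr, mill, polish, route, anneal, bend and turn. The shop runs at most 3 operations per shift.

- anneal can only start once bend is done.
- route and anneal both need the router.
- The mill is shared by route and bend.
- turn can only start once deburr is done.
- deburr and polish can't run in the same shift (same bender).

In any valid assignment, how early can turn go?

Precedence pushes turn to at least shift 2.
turn at shift 2 is achievable: bend -> shift 1; mill -> shift 1; polish -> shift 2; turn -> shift 2; anneal -> shift 2; route -> shift 3; deburr -> shift 1.

shift 2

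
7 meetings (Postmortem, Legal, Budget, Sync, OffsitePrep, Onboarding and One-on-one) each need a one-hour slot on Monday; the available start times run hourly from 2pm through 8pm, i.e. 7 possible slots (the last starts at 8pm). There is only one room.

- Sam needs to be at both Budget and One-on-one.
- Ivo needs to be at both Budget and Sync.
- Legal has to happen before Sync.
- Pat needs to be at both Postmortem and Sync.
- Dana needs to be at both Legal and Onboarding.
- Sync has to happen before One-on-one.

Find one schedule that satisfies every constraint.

One-on-one in 4pm, Legal in 2pm, OffsitePrep in 7pm, Postmortem in 5pm, Onboarding in 8pm, Sync in 3pm, Budget in 6pm

Checking: Legal(2pm) before Sync(3pm); Sync(3pm) before One-on-one(4pm); Legal(2pm) != Onboarding(8pm); Budget(6pm) != Sync(3pm); Postmortem(5pm) != Sync(3pm); Budget(6pm) != One-on-one(4pm); max 1 per slot (cap 1).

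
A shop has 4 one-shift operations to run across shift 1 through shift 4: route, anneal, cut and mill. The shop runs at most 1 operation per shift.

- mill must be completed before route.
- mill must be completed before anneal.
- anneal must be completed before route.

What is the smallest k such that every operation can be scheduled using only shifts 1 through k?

The precedence chain requires at least 3 distinct shifts.
With at most 1 per shift and 4 operations, at least 4 shifts are needed.
4 works (last occupied shift: shift 4): for example cut in shift 4; mill in shift 1; route in shift 3; anneal in shift 2.

4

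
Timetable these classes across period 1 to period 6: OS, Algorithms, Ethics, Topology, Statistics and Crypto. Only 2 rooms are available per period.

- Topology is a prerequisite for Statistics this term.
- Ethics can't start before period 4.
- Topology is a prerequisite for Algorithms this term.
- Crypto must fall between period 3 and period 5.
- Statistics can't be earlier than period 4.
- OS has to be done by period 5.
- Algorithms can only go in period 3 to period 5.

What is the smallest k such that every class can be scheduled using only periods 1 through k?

4 periods

The precedence chain requires at least 2 distinct periods.
With at most 2 per period and 6 classes, at least 3 periods are needed.
Ethics can't be placed before period 4, so the schedule must run through at least period 4.
4 works (last occupied period: period 4): for example OS=period 1, Statistics=period 4, Algorithms=period 3, Crypto=period 3, Ethics=period 4, Topology=period 1.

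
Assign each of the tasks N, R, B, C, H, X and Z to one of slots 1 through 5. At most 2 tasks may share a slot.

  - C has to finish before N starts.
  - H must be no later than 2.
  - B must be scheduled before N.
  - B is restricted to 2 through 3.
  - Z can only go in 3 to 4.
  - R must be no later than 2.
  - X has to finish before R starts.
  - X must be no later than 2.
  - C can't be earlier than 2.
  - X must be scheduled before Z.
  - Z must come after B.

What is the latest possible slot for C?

C is available from 2; downstream work caps C at 4.
C at 4 is achievable: B=2; R=2; X=1; H=1; Z=3; N=5; C=4.

4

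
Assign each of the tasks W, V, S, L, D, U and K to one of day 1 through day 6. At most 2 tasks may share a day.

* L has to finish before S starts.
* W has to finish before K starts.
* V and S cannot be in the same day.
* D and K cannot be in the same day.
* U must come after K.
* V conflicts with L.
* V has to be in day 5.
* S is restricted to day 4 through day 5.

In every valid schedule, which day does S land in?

S's window is day 4–day 5.
V is fixed at day 5, and S can't share a day with V.
So S must be day 4.

day 4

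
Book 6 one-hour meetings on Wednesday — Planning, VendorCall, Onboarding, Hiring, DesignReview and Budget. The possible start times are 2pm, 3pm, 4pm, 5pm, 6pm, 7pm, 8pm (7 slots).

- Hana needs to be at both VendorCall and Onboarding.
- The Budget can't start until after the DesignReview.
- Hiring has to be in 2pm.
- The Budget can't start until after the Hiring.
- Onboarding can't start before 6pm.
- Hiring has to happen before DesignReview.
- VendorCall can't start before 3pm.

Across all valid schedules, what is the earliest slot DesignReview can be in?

3pm

Precedence pushes DesignReview to at least 3pm; downstream work caps DesignReview at 7pm.
DesignReview at 3pm is achievable: Planning -> 2pm, VendorCall -> 3pm, Hiring -> 2pm, Onboarding -> 6pm, DesignReview -> 3pm, Budget -> 4pm.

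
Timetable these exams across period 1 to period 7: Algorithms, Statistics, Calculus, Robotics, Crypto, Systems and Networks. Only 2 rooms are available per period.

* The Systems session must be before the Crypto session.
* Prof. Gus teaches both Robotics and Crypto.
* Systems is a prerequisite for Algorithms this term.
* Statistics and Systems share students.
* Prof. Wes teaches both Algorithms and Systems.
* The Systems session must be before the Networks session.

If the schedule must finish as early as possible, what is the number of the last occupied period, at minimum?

period 4

The precedence chain requires at least 2 distinct periods.
With at most 2 per period and 7 exams, at least 4 periods are needed.
4 works (last occupied period: period 4): for example Algorithms=period 2; Calculus=period 1; Statistics=period 3; Networks=period 3; Robotics=period 4; Crypto=period 2; Systems=period 1.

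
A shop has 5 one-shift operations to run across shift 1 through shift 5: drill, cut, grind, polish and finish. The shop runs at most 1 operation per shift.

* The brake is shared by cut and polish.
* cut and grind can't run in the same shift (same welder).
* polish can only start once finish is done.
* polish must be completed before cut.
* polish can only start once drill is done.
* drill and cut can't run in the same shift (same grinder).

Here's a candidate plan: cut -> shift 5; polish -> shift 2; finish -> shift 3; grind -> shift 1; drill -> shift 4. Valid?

No — it violates: polish can only start once drill is done

drill and cut can't run in the same shift (same grinder) — holds.
polish can only start once finish is done — violated.
polish can only start once drill is done — violated.
cut and grind can't run in the same shift (same welder) — holds.
The shop runs at most 1 operation per shift — holds.
polish must be completed before cut — holds.
The brake is shared by cut and polish — holds.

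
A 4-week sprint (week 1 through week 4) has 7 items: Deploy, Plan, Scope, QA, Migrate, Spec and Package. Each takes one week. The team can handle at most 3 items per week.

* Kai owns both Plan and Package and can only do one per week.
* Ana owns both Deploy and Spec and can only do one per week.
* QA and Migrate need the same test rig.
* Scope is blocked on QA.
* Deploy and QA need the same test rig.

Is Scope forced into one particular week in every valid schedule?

No

Scope can be week 2 (e.g. Deploy in week 2; Spec in week 1; QA in week 1; Migrate in week 2; Package in week 3; Plan in week 1; Scope in week 2) or week 3 (e.g. Spec -> week 1, Scope -> week 3, Deploy -> week 2, Migrate -> week 2, Package -> week 2, Plan -> week 1, QA -> week 1).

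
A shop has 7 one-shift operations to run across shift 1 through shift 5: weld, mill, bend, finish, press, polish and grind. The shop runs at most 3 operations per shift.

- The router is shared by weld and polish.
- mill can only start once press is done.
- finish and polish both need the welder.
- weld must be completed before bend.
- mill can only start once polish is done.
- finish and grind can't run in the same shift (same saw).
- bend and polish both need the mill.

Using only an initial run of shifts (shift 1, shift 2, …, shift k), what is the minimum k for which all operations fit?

3

The precedence chain requires at least 2 distinct shifts.
With at most 3 per shift and 7 operations, at least 3 shifts are needed.
3 works (last occupied shift: shift 3): for example finish=shift 2, polish=shift 1, weld=shift 2, bend=shift 3, grind=shift 1, mill=shift 2, press=shift 1.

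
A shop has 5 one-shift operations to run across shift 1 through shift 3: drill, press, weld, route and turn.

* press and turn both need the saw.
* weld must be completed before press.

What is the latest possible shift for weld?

shift 2

Downstream work caps weld at shift 2.
weld at shift 2 is achievable: drill in shift 1; weld in shift 2; route in shift 1; turn in shift 1; press in shift 3.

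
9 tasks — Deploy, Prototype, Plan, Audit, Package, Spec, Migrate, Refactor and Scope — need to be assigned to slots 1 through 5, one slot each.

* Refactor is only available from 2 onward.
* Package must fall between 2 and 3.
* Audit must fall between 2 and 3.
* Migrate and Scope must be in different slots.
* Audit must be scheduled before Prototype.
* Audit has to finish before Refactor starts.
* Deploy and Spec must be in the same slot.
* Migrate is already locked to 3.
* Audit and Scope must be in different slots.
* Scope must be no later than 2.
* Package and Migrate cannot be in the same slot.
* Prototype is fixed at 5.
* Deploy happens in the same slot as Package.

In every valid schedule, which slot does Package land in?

2

Package's window is 2–3.
Migrate is fixed at 3, and Package can't share a slot with Migrate.
So Package must be 2.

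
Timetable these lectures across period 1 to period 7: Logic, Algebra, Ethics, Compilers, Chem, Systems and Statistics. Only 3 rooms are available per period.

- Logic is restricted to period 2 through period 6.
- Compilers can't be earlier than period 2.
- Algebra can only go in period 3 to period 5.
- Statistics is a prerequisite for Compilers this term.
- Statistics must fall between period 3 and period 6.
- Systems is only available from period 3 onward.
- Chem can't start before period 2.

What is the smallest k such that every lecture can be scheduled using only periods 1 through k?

4

The precedence chain requires at least 2 distinct periods.
With at most 3 per period and 7 lectures, at least 3 periods are needed.
Propagating the time windows through the other constraints, Compilers can't land before period 4, so the schedule must run through at least period 4.
4 works (last occupied period: period 4): for example Logic=period 2, Ethics=period 1, Compilers=period 4, Systems=period 3, Algebra=period 3, Chem=period 2, Statistics=period 3.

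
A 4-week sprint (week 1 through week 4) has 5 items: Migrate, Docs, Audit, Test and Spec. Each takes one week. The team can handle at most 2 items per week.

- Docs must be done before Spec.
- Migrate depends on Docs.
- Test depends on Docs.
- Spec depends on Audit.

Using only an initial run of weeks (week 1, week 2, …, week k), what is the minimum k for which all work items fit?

3 weeks

The precedence chain requires at least 2 distinct weeks.
With at most 2 per week and 5 work items, at least 3 weeks are needed.
3 works (last occupied week: week 3): for example Spec in week 2; Test in week 3; Audit in week 1; Docs in week 1; Migrate in week 2.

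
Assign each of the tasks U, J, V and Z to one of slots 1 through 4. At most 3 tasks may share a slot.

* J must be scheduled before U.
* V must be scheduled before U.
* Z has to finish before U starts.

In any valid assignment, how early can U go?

2

Precedence pushes U to at least 2.
U at 2 is achievable: U in 2, J in 1, Z in 1, V in 1.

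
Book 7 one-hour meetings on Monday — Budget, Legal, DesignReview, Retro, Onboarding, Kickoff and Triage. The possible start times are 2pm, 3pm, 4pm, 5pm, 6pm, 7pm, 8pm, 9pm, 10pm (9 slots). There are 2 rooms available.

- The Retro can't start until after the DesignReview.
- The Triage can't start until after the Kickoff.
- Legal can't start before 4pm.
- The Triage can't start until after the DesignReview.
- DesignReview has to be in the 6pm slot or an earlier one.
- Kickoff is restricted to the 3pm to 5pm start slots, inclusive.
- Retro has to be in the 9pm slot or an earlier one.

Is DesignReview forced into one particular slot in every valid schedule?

DesignReview can be 2pm (e.g. Kickoff -> 3pm; DesignReview -> 2pm; Onboarding -> 5pm; Triage -> 4pm; Budget -> 2pm; Retro -> 3pm; Legal -> 4pm) or 3pm (e.g. Triage in 5pm; Budget in 2pm; Kickoff in 3pm; Legal in 4pm; DesignReview in 3pm; Onboarding in 2pm; Retro in 4pm).

No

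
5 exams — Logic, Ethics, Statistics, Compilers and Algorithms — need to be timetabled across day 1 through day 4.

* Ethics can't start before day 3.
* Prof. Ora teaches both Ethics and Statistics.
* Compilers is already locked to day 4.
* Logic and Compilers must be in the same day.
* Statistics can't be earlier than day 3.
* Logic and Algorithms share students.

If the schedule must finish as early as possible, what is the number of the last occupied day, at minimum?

day 4

Compilers can't be placed before day 4, so the schedule must run through at least day 4.
4 works (last occupied day: day 4): for example Ethics=day 3; Algorithms=day 1; Logic=day 4; Statistics=day 4; Compilers=day 4.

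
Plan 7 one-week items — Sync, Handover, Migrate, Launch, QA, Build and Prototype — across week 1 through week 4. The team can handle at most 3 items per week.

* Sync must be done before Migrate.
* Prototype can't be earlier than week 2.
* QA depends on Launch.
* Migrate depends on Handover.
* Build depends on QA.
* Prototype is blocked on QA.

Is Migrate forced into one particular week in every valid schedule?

Migrate can be week 2 (e.g. QA=week 2; Prototype=week 3; Handover=week 1; Migrate=week 2; Launch=week 1; Build=week 3; Sync=week 1) or week 3 (e.g. Migrate=week 3, Build=week 3, Prototype=week 3, QA=week 2, Handover=week 1, Launch=week 1, Sync=week 1).

No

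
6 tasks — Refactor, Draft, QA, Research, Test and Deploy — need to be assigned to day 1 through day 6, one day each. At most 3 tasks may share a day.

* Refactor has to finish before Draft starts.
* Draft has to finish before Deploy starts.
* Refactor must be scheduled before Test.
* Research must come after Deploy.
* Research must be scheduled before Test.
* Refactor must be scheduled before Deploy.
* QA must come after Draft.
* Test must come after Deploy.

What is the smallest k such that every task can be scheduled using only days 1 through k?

5

The precedence chain requires at least 5 distinct days.
With at most 3 per day and 6 tasks, at least 2 days are needed.
5 works (last occupied day: day 5): for example Draft -> day 2; Test -> day 5; Deploy -> day 3; Research -> day 4; QA -> day 3; Refactor -> day 1.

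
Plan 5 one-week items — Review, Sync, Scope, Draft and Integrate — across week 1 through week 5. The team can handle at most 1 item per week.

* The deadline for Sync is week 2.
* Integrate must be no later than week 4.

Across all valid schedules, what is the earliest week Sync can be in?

week 1

Sync's own window allows nothing later than week 2.
Sync at week 1 is achievable: Draft in week 5; Scope in week 4; Review in week 3; Integrate in week 2; Sync in week 1.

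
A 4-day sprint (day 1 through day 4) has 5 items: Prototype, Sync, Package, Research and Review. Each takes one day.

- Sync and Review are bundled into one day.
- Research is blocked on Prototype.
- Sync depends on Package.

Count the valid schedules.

36

Splitting on Prototype: it can be day 1 (18), day 2 (12), day 3 (6). Listing each branch's schedules as (Sync, Package, Research, Review) by day number:
Prototype=day 1: (2,1,2,2) (2,1,3,2) (2,1,4,2) (3,1,2,3) (3,1,3,3) (3,1,4,3) (3,2,2,3) (3,2,3,3) (3,2,4,3) (4,1,2,4) (4,1,3,4) (4,1,4,4) (4,2,2,4) (4,2,3,4) (4,2,4,4) (4,3,2,4) (4,3,3,4) (4,3,4,4) — 18.
Prototype=day 2: (2,1,3,2) (2,1,4,2) (3,1,3,3) (3,1,4,3) (3,2,3,3) (3,2,4,3) (4,1,3,4) (4,1,4,4) (4,2,3,4) (4,2,4,4) (4,3,3,4) (4,3,4,4) — 12.
Prototype=day 3: (2,1,4,2) (3,1,4,3) (3,2,4,3) (4,1,4,4) (4,2,4,4) (4,3,4,4) — 6.
Summing: 18 + 12 + 6 = 36.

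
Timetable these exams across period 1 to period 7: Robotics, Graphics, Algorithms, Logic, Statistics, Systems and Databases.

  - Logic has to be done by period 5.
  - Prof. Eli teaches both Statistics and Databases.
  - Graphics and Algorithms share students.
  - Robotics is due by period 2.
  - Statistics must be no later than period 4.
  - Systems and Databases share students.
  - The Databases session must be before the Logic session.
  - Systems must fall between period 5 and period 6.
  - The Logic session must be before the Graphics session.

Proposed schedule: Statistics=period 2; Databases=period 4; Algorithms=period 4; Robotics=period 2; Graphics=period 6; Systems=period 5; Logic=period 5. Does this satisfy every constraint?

Prof. Eli teaches both Statistics and Databases — holds.
Statistics must be no later than period 4 — holds.
The Databases session must be before the Logic session — holds.
The Logic session must be before the Graphics session — holds.
Robotics is due by period 2 — holds.
Logic has to be done by period 5 — holds.
Systems and Databases share students — holds.
Systems must fall between period 5 and period 6 — holds.
Graphics and Algorithms share students — holds.

Yes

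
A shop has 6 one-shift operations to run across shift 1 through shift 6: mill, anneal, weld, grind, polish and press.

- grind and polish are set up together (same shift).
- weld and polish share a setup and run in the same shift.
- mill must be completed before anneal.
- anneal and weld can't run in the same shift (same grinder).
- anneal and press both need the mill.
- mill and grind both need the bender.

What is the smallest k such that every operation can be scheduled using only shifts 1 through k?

3 shifts

The precedence chain requires at least 2 distinct shifts.
Could 2 shifts be enough, i.e. nothing placed later than shift 2? No: anneal must come after mill (at shift 1 or later) → {shift 2}; mill must come before anneal (at shift 2 or earlier) → {shift 1}; weld can't share with anneal (shift 2) → {shift 1}; grind can't share with mill (shift 1) → {shift 2}; polish must be in the same shift as weld (in {shift 1}) → {shift 1}; grind must be in the same shift as polish (in {shift 1}) → nothing is left.
So 2 shifts is not enough.
3 works (last occupied shift: shift 3): for example polish in shift 3, weld in shift 3, anneal in shift 2, mill in shift 1, grind in shift 3, press in shift 1.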